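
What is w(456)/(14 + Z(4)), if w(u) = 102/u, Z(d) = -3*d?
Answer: 17/152 ≈ 0.11184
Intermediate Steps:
w(456)/(14 + Z(4)) = (102/456)/(14 - 3*4) = (102*(1/456))/(14 - 12) = (17/76)/2 = (½)*(17/76) = 17/152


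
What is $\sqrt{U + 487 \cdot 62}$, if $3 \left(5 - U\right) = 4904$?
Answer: $\frac{\sqrt{257079}}{3} \approx 169.01$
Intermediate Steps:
$U = - \frac{4889}{3}$ ($U = 5 - \frac{4904}{3} = - \frac{4889}{3} \approx -1629.7$)
$\sqrt{U + 487 \cdot 62} = \sqrt{- \frac{4889}{3} + 487 \cdot 62} = \sqrt{- \frac{4889}{3} + 30194} = \sqrt{\frac{85693}{3}} = \frac{\sqrt{257079}}{3}$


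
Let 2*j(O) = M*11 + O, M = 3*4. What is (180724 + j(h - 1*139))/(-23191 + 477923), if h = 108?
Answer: 361549/909464 ≈ 0.39754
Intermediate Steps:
M = 12
j(O) = 66 + O/2 (j(O) = (12*11 + O)/2 = (132 + O)/2 = 66 + O/2)
(180724 + j(h - 1*139))/(-23191 + 477923) = (180724 + (66 + (108 - 1*139)/2))/(-23191 + 477923) = (180724 + (66 + (108 - 139)/2))/454732 = (180724 + (66 + (1/2)*(-31)))*(1/454732) = (180724 + (66 - 31/2))*(1/454732) = (180724 + 101/2)*(1/454732) = (361549/2)*(1/454732) = 361549/909464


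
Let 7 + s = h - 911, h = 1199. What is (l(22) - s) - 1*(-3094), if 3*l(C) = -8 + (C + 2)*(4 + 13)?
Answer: 8839/3 ≈ 2946.3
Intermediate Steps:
s = 281 (s = -7 + (1199 - 911) = -7 + 288 = 281)
l(C) = 26/3 + 17*C/3 (l(C) = (-8 + (C + 2)*(4 + 13))/3 = (-8 + (2 + C)*17)/3 = (-8 + (34 + 17*C))/3 = (26 + 17*C)/3 = 26/3 + 17*C/3)
(l(22) - s) - 1*(-3094) = ((26/3 + (17/3)*22) - 1*281) - 1*(-3094) = ((26/3 + 374/3) - 281) + 3094 = (400/3 - 281) + 3094 = -443/3 + 3094 = 8839/3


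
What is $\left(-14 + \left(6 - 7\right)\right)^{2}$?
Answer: $225$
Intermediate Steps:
$\left(-14 + \left(6 - 7\right)\right)^{2} = \left(-14 - 1\right)^{2} = \left(-15\right)^{2} = 225$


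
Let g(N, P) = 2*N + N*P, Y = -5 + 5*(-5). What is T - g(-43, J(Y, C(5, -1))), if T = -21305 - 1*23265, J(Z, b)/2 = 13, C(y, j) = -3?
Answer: -43366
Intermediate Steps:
Y = -30 (Y = -5 - 25 = -30)
J(Z, b) = 26 (J(Z, b) = 2*13 = 26)
T = -44570 (T = -21305 - 23265 = -44570)
T - g(-43, J(Y, C(5, -1))) = -44570 - (-43)*(2 + 26) = -44570 - (-43)*28 = -44570 - 1*(-1204) = -44570 + 1204 = -43366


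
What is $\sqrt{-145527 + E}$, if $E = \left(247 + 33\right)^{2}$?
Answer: $i \sqrt{67127} \approx 259.09 i$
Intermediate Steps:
$E = 78400$ ($E = 280^{2} = 78400$)
$\sqrt{-145527 + E} = \sqrt{-145527 + 78400} = \sqrt{-67127} = i \sqrt{67127}$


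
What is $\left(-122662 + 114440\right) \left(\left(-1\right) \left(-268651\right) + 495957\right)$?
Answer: $-6286606976$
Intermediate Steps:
$\left(-122662 + 114440\right) \left(\left(-1\right) \left(-268651\right) + 495957\right) = - 8222 \left(268651 + 495957\right) = \left(-8222\right) 764608 = -6286606976$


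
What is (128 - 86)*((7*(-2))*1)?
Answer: -588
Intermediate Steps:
(128 - 86)*((7*(-2))*1) = 42*(-14*1) = 42*(-14) = -588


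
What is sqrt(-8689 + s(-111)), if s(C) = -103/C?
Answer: 2*I*sqrt(26761434)/111 ≈ 93.21*I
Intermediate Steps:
sqrt(-8689 + s(-111)) = sqrt(-8689 - 103/(-111)) = sqrt(-8689 - 103*(-1/111)) = sqrt(-8689 + 103/111) = sqrt(-964376/111) = 2*I*sqrt(26761434)/111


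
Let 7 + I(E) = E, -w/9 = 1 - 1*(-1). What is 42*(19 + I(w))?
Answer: -252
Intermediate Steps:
w = -18 (w = -9*(1 - 1*(-1)) = -9*(1 + 1) = -9*2 = -18)
I(E) = -7 + E
42*(19 + I(w)) = 42*(19 + (-7 - 18)) = 42*(19 - 25) = 42*(-6) = -252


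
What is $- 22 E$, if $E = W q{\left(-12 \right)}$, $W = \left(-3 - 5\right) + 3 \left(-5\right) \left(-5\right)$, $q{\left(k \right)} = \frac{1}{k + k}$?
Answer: $\frac{737}{12} \approx 61.417$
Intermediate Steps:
$q{\left(k \right)} = \frac{1}{2 k}$
$W = 67$ ($W = -8 - -75 = -8 + 75 = 67$)
$E = - \frac{67}{24}$ ($E = 67 \frac{1}{2 \left(-12\right)} = 67 \cdot \frac{1}{2} \left(- \frac{1}{12}\right) = 67 \left(- \frac{1}{24}\right) = - \frac{67}{24} \approx -2.7917$)
$- 22 E = \left(-22\right) \left(- \frac{67}{24}\right) = \frac{737}{12}$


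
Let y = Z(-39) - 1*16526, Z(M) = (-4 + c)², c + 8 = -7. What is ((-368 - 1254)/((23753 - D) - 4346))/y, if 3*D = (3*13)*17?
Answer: 811/155070845 ≈ 5.2299e-6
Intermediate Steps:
c = -15 (c = -8 - 7 = -15)
Z(M) = 361 (Z(M) = (-4 - 15)² = (-19)² = 361)
D = 221 (D = ((3*13)*17)/3 = (39*17)/3 = (⅓)*663 = 221)
y = -16165 (y = 361 - 1*16526 = 361 - 16526 = -16165)
((-368 - 1254)/((23753 - D) - 4346))/y = ((-368 - 1254)/((23753 - 1*221) - 4346))/(-16165) = -1622/((23753 - 221) - 4346)*(-1/16165) = -1622/(23532 - 4346)*(-1/16165) = -1622/19186*(-1/16165) = -1622*1/19186*(-1/16165) = -811/9593*(-1/16165) = 811/155070845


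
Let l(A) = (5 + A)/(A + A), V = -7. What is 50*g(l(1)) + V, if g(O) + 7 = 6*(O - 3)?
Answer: -357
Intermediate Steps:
l(A) = (5 + A)/(2*A) (l(A) = (5 + A)/((2*A)) = (5 + A)*(1/(2*A)) = (5 + A)/(2*A))
g(O) = -25 + 6*O (g(O) = -7 + 6*(O - 3) = -7 + 6*(-3 + O) = -7 + (-18 + 6*O) = -25 + 6*O)
50*g(l(1)) + V = 50*(-25 + 6*((½)*(5 + 1)/1)) - 7 = 50*(-25 + 6*((½)*1*6)) - 7 = 50*(-25 + 6*3) - 7 = 50*(-25 + 18) - 7 = 50*(-7) - 7 = -350 - 7 = -357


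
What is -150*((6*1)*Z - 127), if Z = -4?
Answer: 22650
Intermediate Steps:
-150*((6*1)*Z - 127) = -150*((6*1)*(-4) - 127) = -150*(6*(-4) - 127) = -150*(-24 - 127) = -150*(-151) = 22650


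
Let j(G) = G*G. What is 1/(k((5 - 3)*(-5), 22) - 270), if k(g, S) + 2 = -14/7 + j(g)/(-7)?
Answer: -7/2018 ≈ -0.0034688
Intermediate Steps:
j(G) = G²
k(g, S) = -4 - g²/7 (k(g, S) = -2 + (-14/7 + g²/(-7)) = -2 + (-14*⅐ + g²*(-⅐)) = -2 + (-2 - g²/7) = -4 - g²/7)
1/(k((5 - 3)*(-5), 22) - 270) = 1/((-4 - 25*(5 - 3)²/7) - 270) = 1/((-4 - (2*(-5))²/7) - 270) = 1/((-4 - ⅐*(-10)²) - 270) = 1/((-4 - ⅐*100) - 270) = 1/((-4 - 100/7) - 270) = 1/(-128/7 - 270) = 1/(-2018/7) = -7/2018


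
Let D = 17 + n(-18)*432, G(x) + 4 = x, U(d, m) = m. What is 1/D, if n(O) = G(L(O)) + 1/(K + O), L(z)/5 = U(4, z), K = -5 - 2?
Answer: -25/1015207 ≈ -2.4626e-5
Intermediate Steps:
K = -7
L(z) = 5*z
G(x) = -4 + x
n(O) = -4 + 1/(-7 + O) + 5*O (n(O) = (-4 + 5*O) + 1/(-7 + O) = -4 + 1/(-7 + O) + 5*O)
D = -1015207/25 (D = 17 + ((29 - 39*(-18) + 5*(-18)²)/(-7 - 18))*432 = 17 + ((29 + 702 + 5*324)/(-25))*432 = 17 - (29 + 702 + 1620)/25*432 = 17 - 1/25*2351*432 = 17 - 2351/25*432 = 17 - 1015632/25 = -1015207/25 ≈ -40608.)
1/D = 1/(-1015207/25) = -25/1015207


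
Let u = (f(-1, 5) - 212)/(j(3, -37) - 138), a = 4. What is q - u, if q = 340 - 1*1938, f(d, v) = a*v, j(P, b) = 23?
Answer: -183962/115 ≈ -1599.7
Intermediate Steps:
f(d, v) = 4*v
u = 192/115 (u = (4*5 - 212)/(23 - 138) = (20 - 212)/(-115) = -192*(-1/115) = 192/115 ≈ 1.6696)
q = -1598 (q = 340 - 1938 = -1598)
q - u = -1598 - 1*192/115 = -1598 - 192/115 = -183962/115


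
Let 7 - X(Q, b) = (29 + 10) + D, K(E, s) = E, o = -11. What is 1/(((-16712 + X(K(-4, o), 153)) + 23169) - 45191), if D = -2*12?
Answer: -1/38742 ≈ -2.5812e-5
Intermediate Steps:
D = -24
X(Q, b) = -8 (X(Q, b) = 7 - ((29 + 10) - 24) = 7 - (39 - 24) = 7 - 1*15 = 7 - 15 = -8)
1/(((-16712 + X(K(-4, o), 153)) + 23169) - 45191) = 1/(((-16712 - 8) + 23169) - 45191) = 1/((-16720 + 23169) - 45191) = 1/(6449 - 45191) = 1/(-38742) = -1/38742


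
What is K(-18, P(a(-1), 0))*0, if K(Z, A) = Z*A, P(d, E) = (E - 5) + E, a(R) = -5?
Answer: 0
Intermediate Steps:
P(d, E) = -5 + 2*E (P(d, E) = (-5 + E) + E = -5 + 2*E)
K(Z, A) = A*Z
K(-18, P(a(-1), 0))*0 = ((-5 + 2*0)*(-18))*0 = ((-5 + 0)*(-18))*0 = -5*(-18)*0 = 90*0 = 0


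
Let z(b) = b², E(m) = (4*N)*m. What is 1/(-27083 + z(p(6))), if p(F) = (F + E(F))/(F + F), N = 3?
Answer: -4/108163 ≈ -3.6981e-5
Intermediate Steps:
E(m) = 12*m (E(m) = (4*3)*m = 12*m)
p(F) = 13/2 (p(F) = (F + 12*F)/(F + F) = (13*F)/((2*F)) = (1/(2*F))*(13*F) = 13/2)
1/(-27083 + z(p(6))) = 1/(-27083 + (13/2)²) = 1/(-27083 + 169/4) = 1/(-108163/4) = -4/108163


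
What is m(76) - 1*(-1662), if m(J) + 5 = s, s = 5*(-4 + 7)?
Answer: 1672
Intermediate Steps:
s = 15 (s = 5*3 = 15)
m(J) = 10 (m(J) = -5 + 15 = 10)
m(76) - 1*(-1662) = 10 - 1*(-1662) = 10 + 1662 = 1672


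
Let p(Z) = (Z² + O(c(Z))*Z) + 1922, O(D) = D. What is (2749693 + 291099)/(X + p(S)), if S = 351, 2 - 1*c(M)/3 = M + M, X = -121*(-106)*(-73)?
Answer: -3040792/1548275 ≈ -1.9640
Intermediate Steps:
X = -936298 (X = 12826*(-73) = -936298)
c(M) = 6 - 6*M (c(M) = 6 - 3*(M + M) = 6 - 6*M)
p(Z) = 1922 + Z² + Z*(6 - 6*Z) (p(Z) = (Z² + (6 - 6*Z)*Z) + 1922 = (Z² + Z*(6 - 6*Z)) + 1922 = 1922 + Z² + Z*(6 - 6*Z))
(2749693 + 291099)/(X + p(S)) = (2749693 + 291099)/(-936298 + (1922 - 5*351² + 6*351)) = 3040792/(-936298 + (1922 - 5*123201 + 2106)) = 3040792/(-936298 + (1922 - 616005 + 2106)) = 3040792/(-936298 - 611977) = 3040792/(-1548275) = 3040792*(-1/1548275) = -3040792/1548275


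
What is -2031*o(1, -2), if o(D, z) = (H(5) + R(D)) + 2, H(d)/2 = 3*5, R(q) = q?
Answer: -67023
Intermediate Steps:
H(d) = 30 (H(d) = 2*(3*5) = 2*15 = 30)
o(D, z) = 32 + D (o(D, z) = (30 + D) + 2 = 32 + D)
-2031*o(1, -2) = -2031*(32 + 1) = -2031*33 = -67023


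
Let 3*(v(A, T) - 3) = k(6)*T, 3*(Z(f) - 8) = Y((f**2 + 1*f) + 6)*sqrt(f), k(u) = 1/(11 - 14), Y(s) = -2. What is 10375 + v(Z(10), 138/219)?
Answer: 6818300/657 ≈ 10378.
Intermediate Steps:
k(u) = -1/3 (k(u) = 1/(-3) = -1/3)
Z(f) = 8 - 2*sqrt(f)/3 (Z(f) = 8 + (-2*sqrt(f))/3 = 8 - 2*sqrt(f)/3)
v(A, T) = 3 - T/9 (v(A, T) = 3 + (-T/3)/3 = 3 - T/9)
10375 + v(Z(10), 138/219) = 10375 + (3 - 46/(3*219)) = 10375 + (3 - 1/9*46/73) = 10375 + (3 - 46/657) = 10375 + 1925/657 = 6818300/657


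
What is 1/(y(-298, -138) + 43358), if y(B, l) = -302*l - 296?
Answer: 1/84738 ≈ 1.1801e-5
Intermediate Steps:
y(B, l) = -296 - 302*l
1/(y(-298, -138) + 43358) = 1/((-296 - 302*(-138)) + 43358) = 1/((-296 + 41676) + 43358) = 1/(41380 + 43358) = 1/84738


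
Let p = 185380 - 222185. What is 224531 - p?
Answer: 261336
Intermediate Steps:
p = -36805
224531 - p = 224531 - 1*(-36805) = 224531 + 36805 = 261336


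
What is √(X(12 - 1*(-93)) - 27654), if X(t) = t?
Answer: 3*I*√3061 ≈ 165.98*I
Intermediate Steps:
√(X(12 - 1*(-93)) - 27654) = √((12 - 1*(-93)) - 27654) = √((12 + 93) - 27654) = √(105 - 27654) = √(-27549) = 3*I*√3061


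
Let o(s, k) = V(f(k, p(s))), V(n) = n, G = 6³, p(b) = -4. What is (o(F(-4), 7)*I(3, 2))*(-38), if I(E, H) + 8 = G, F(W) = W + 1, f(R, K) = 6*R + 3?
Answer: -355680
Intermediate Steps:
f(R, K) = 3 + 6*R
F(W) = 1 + W
G = 216
o(s, k) = 3 + 6*k
I(E, H) = 208 (I(E, H) = -8 + 216 = 208)
(o(F(-4), 7)*I(3, 2))*(-38) = ((3 + 6*7)*208)*(-38) = ((3 + 42)*208)*(-38) = (45*208)*(-38) = 9360*(-38) = -355680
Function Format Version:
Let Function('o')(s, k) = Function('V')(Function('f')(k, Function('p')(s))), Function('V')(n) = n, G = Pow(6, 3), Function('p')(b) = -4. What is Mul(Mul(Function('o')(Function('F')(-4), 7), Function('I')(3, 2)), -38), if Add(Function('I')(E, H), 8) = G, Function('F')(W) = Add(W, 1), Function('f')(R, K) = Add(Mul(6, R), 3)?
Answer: -355680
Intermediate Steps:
Function('f')(R, K) = Add(3, Mul(6, R))
Function('F')(W) = Add(1, W)
G = 216
Function('o')(s, k) = Add(3, Mul(6, k))
Function('I')(E, H) = 208 (Function('I')(E, H) = Add(-8, 216) = 208)
Mul(Mul(Function('o')(Function('F')(-4), 7), Function('I')(3, 2)), -38) = Mul(Mul(Add(3, Mul(6, 7)), 208), -38) = Mul(Mul(Add(3, 42), 208), -38) = Mul(Mul(45, 208), -38) = Mul(9360, -38) = -355680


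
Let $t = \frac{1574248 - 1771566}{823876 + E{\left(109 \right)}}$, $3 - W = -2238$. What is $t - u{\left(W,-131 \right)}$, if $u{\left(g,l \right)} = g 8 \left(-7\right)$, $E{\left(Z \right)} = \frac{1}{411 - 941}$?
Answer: $\frac{54798260818844}{436654279} \approx 1.255 \cdot 10^{5}$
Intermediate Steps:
$E{\left(Z \right)} = - \frac{1}{530}$ ($E{\left(Z \right)} = \frac{1}{-530} = - \frac{1}{530}$)
$W = 2241$ ($W = 3 - -2238 = 3 + 2238 = 2241$)
$t = - \frac{104578540}{436654279}$ ($t = \frac{1574248 - 1771566}{823876 - \frac{1}{530}} = - \frac{197318}{\frac{436654279}{530}} = \left(-197318\right) \frac{530}{436654279} = - \frac{104578540}{436654279} \approx -0.2395$)
$u{\left(g,l \right)} = - 56 g$ ($u{\left(g,l \right)} = 8 g \left(-7\right) = - 56 g$)
$t - u{\left(W,-131 \right)} = - \frac{104578540}{436654279} - \left(-56\right) 2241 = - \frac{104578540}{436654279} - -125496 = - \frac{104578540}{436654279} + 125496 = \frac{54798260818844}{436654279}$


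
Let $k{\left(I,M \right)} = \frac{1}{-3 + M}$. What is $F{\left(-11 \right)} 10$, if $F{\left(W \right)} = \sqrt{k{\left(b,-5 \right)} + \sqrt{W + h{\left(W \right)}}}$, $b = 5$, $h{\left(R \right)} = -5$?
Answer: $\frac{5 \sqrt{-2 + 64 i}}{2} \approx 13.923 + 14.365 i$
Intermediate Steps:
$F{\left(W \right)} = \sqrt{- \frac{1}{8} + \sqrt{-5 + W}}$ ($F{\left(W \right)} = \sqrt{\frac{1}{-3 - 5} + \sqrt{W - 5}} = \sqrt{\frac{1}{-8} + \sqrt{-5 + W}} = \sqrt{- \frac{1}{8} + \sqrt{-5 + W}}$)
$F{\left(-11 \right)} 10 = \frac{\sqrt{-2 + 16 \sqrt{-5 - 11}}}{4} \cdot 10 = \frac{\sqrt{-2 + 16 \sqrt{-16}}}{4} \cdot 10 = \frac{\sqrt{-2 + 16 \cdot 4 i}}{4} \cdot 10 = \frac{\sqrt{-2 + 64 i}}{4} \cdot 10 = \frac{5 \sqrt{-2 + 64 i}}{2}$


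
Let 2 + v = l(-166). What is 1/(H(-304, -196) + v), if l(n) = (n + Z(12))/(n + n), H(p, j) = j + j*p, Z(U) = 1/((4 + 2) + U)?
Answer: 5976/354893723 ≈ 1.6839e-5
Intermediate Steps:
Z(U) = 1/(6 + U)
l(n) = (1/18 + n)/(2*n) (l(n) = (n + 1/(6 + 12))/(n + n) = (n + 1/18)/((2*n)) = (n + 1/18)*(1/(2*n)) = (1/18 + n)*(1/(2*n)) = (1/18 + n)/(2*n))
v = -8965/5976 (v = -2 + (1/36)*(1 + 18*(-166))/(-166) = -2 + (1/36)*(-1/166)*(1 - 2988) = -2 + (1/36)*(-1/166)*(-2987) = -2 + 2987/5976 = -8965/5976 ≈ -1.5002)
1/(H(-304, -196) + v) = 1/(-196*(1 - 304) - 8965/5976) = 1/(-196*(-303) - 8965/5976) = 1/(59388 - 8965/5976) = 1/(354893723/5976) = 5976/354893723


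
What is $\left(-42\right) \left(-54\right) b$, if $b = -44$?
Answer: $-99792$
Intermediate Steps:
$\left(-42\right) \left(-54\right) b = \left(-42\right) \left(-54\right) \left(-44\right) = 2268 \left(-44\right) = -99792$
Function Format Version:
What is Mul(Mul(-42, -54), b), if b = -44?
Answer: -99792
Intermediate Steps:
Mul(Mul(-42, -54), b) = Mul(Mul(-42, -54), -44) = Mul(2268, -44) = -99792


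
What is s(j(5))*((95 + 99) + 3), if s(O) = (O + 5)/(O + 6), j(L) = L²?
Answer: 5910/31 ≈ 190.65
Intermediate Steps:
s(O) = (5 + O)/(6 + O)
s(j(5))*((95 + 99) + 3) = ((5 + 5²)/(6 + 5²))*((95 + 99) + 3) = ((5 + 25)/(6 + 25))*(194 + 3) = (30/31)*197 = 5910/31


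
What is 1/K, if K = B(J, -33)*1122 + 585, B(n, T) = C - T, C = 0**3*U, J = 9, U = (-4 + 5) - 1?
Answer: 1/37611 ≈ 2.6588e-5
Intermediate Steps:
U = 0 (U = 1 - 1 = 0)
C = 0 (C = 0**3*0 = 0*0 = 0)
B(n, T) = -T (B(n, T) = 0 - T = -T)
K = 37611 (K = -1*(-33)*1122 + 585 = 33*1122 + 585 = 37026 + 585 = 37611)
1/K = 1/37611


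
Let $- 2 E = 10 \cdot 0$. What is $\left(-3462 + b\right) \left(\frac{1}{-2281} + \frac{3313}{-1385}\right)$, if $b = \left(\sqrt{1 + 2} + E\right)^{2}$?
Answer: $\frac{26144291142}{3159185} \approx 8275.6$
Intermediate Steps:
$E = 0$ ($E = - \frac{10 \cdot 0}{2} = \left(- \frac{1}{2}\right) 0 = 0$)
$b = 3$ ($b = \left(\sqrt{1 + 2} + 0\right)^{2} = \left(\sqrt{3} + 0\right)^{2} = \left(\sqrt{3}\right)^{2} = 3$)
$\left(-3462 + b\right) \left(\frac{1}{-2281} + \frac{3313}{-1385}\right) = \left(-3462 + 3\right) \left(\frac{1}{-2281} + \frac{3313}{-1385}\right) = - 3459 \left(- \frac{1}{2281} + 3313 \left(- \frac{1}{1385}\right)\right) = - 3459 \left(- \frac{1}{2281} - \frac{3313}{1385}\right) = \left(-3459\right) \left(- \frac{7558338}{3159185}\right) = \frac{26144291142}{3159185}$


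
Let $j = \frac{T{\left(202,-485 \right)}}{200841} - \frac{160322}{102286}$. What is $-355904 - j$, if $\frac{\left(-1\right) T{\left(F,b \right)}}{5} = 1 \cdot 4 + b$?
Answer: $- \frac{3655691558330266}{10271611263} \approx -3.559 \cdot 10^{5}$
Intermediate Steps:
$T{\left(F,b \right)} = -20 - 5 b$ ($T{\left(F,b \right)} = - 5 \left(1 \cdot 4 + b\right) = - 5 \left(4 + b\right) = -20 - 5 b$)
$j = - \frac{15976616486}{10271611263}$ ($j = \frac{-20 - -2425}{200841} - \frac{160322}{102286} = \left(-20 + 2425\right) \frac{1}{200841} - \frac{80161}{51143} = 2405 \cdot \frac{1}{200841} - \frac{80161}{51143} = \frac{2405}{200841} - \frac{80161}{51143} = - \frac{15976616486}{10271611263} \approx -1.5554$)
$-355904 - j = -355904 - - \frac{15976616486}{10271611263} = -355904 + \frac{15976616486}{10271611263} = - \frac{3655691558330266}{10271611263}$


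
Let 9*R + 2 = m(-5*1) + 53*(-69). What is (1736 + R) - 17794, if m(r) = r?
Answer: -148186/9 ≈ -16465.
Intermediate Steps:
R = -3664/9 (R = -2/9 + (-5*1 + 53*(-69))/9 = -2/9 + (-5 - 3657)/9 = -2/9 + (⅑)*(-3662) = -2/9 - 3662/9 = -3664/9 ≈ -407.11)
(1736 + R) - 17794 = (1736 - 3664/9) - 17794 = 11960/9 - 17794 = -148186/9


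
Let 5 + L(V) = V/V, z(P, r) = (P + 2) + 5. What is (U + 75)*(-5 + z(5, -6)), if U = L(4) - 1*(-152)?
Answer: 1561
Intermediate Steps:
z(P, r) = 7 + P (z(P, r) = (2 + P) + 5 = 7 + P)
L(V) = -4 (L(V) = -5 + V/V = -5 + 1 = -4)
U = 148 (U = -4 - 1*(-152) = -4 + 152 = 148)
(U + 75)*(-5 + z(5, -6)) = (148 + 75)*(-5 + (7 + 5)) = 223*(-5 + 12) = 223*7 = 1561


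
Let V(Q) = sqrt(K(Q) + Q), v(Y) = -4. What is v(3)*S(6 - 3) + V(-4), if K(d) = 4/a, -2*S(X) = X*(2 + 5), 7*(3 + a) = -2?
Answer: 42 + 2*I*sqrt(690)/23 ≈ 42.0 + 2.2842*I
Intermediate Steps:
a = -23/7 (a = -3 + (1/7)*(-2) = -3 - 2/7 = -23/7 ≈ -3.2857)
S(X) = -7*X/2 (S(X) = -X*(2 + 5)/2 = -X*7/2 = -7*X/2)
K(d) = -28/23 (K(d) = 4/(-23/7) = 4*(-7/23) = -28/23)
V(Q) = sqrt(-28/23 + Q)
v(3)*S(6 - 3) + V(-4) = -(-14)*(6 - 3) + sqrt(-644 + 529*(-4))/23 = -(-14)*3 + sqrt(-644 - 2116)/23 = -4*(-21/2) + sqrt(-2760)/23 = 42 + (2*I*sqrt(690))/23 = 42 + 2*I*sqrt(690)/23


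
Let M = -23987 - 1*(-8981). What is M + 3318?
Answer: -11688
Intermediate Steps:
M = -15006 (M = -23987 + 8981 = -15006)
M + 3318 = -15006 + 3318 = -11688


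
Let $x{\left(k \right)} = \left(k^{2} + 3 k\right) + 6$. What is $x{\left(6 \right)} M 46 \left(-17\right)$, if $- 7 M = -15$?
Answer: $- \frac{703800}{7} \approx -1.0054 \cdot 10^{5}$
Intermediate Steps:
$M = \frac{15}{7}$ ($M = \left(- \frac{1}{7}\right) \left(-15\right) = \frac{15}{7} \approx 2.1429$)
$x{\left(k \right)} = 6 + k^{2} + 3 k$
$x{\left(6 \right)} M 46 \left(-17\right) = \left(6 + 6^{2} + 3 \cdot 6\right) \frac{15}{7} \cdot 46 \left(-17\right) = \left(6 + 36 + 18\right) \frac{15}{7} \cdot 46 \left(-17\right) = 60 \cdot \frac{15}{7} \cdot 46 \left(-17\right) = \frac{900}{7} \cdot 46 \left(-17\right) = \frac{41400}{7} \left(-17\right) = - \frac{703800}{7}$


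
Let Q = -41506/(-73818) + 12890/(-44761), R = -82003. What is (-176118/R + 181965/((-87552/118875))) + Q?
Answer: -325606769125757172830297/1317908812654434816 ≈ -2.4706e+5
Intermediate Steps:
Q = 453168023/1652083749 (Q = -41506*(-1/73818) + 12890*(-1/44761) = 20753/36909 - 12890/44761 = 453168023/1652083749 ≈ 0.27430)
(-176118/R + 181965/((-87552/118875))) + Q = (-176118/(-82003) + 181965/((-87552/118875))) + 453168023/1652083749 = (-176118*(-1/82003) + 181965/((-87552*1/118875))) + 453168023/1652083749 = (176118/82003 + 181965/(-29184/39625)) + 453168023/1652083749 = (176118/82003 + 181965*(-39625/29184)) + 453168023/1652083749 = (176118/82003 - 2403454375/9728) + 453168023/1652083749 = -197088755837221/797725184 + 453168023/1652083749 = -325606769125757172830297/1317908812654434816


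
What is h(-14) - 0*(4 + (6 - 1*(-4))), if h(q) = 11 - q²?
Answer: -185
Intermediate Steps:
h(-14) - 0*(4 + (6 - 1*(-4))) = (11 - 1*(-14)²) - 0*(4 + (6 - 1*(-4))) = (11 - 1*196) - 0*(4 + (6 + 4)) = (11 - 196) - 0*(4 + 10) = -185 - 0*14 = -185 - 1*0 = -185 + 0 = -185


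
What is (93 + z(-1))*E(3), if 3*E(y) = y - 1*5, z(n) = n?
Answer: -184/3 ≈ -61.333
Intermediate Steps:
E(y) = -5/3 + y/3 (E(y) = (y - 1*5)/3 = (y - 5)/3 = (-5 + y)/3 = -5/3 + y/3)
(93 + z(-1))*E(3) = (93 - 1)*(-5/3 + (⅓)*3) = 92*(-5/3 + 1) = 92*(-⅔) = -184/3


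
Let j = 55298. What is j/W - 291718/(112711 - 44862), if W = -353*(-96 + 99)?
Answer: -4060843364/71852091 ≈ -56.517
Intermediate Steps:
W = -1059 (W = -353*3 = -1059)
j/W - 291718/(112711 - 44862) = 55298/(-1059) - 291718/(112711 - 44862) = 55298*(-1/1059) - 291718/67849 = -55298/1059 - 291718*1/67849 = -55298/1059 - 291718/67849 = -4060843364/71852091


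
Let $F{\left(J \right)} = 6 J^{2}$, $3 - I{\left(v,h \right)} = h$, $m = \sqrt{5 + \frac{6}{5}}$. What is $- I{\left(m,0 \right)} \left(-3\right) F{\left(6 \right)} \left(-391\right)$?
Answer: $-760104$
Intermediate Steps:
$m = \frac{\sqrt{155}}{5}$ ($m = \sqrt{5 + 6 \cdot \frac{1}{5}} = \sqrt{5 + \frac{6}{5}} = \sqrt{\frac{31}{5}} = \frac{\sqrt{155}}{5} \approx 2.49$)
$I{\left(v,h \right)} = 3 - h$
$- I{\left(m,0 \right)} \left(-3\right) F{\left(6 \right)} \left(-391\right) = - (3 - 0) \left(-3\right) 6 \cdot 6^{2} \left(-391\right) = - (3 + 0) \left(-3\right) 6 \cdot 36 \left(-391\right) = \left(-1\right) 3 \left(-3\right) 216 \left(-391\right) = \left(-3\right) \left(-3\right) 216 \left(-391\right) = 9 \cdot 216 \left(-391\right) = 1944 \left(-391\right) = -760104$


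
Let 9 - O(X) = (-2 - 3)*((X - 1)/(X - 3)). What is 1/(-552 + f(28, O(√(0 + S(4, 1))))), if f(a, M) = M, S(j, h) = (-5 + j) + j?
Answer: -1629/884522 + 5*√3/884522 ≈ -0.0018319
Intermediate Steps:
S(j, h) = -5 + 2*j
O(X) = 9 + 5*(-1 + X)/(-3 + X) (O(X) = 9 - (-2 - 3)*(X - 1)/(X - 3) = 9 - (-5)*(-1 + X)/(-3 + X) = 9 + 5*(-1 + X)/(-3 + X))
1/(-552 + f(28, O(√(0 + S(4, 1))))) = 1/(-552 + 2*(-16 + 7*√(0 + (-5 + 2*4)))/(-3 + √(0 + (-5 + 2*4)))) = 1/(-552 + 2*(-16 + 7*√(0 + (-5 + 8)))/(-3 + √(0 + (-5 + 8)))) = 1/(-552 + 2*(-16 + 7*√(0 + 3))/(-3 + √(0 + 3))) = 1/(-552 + 2*(-16 + 7*√3)/(-3 + √3))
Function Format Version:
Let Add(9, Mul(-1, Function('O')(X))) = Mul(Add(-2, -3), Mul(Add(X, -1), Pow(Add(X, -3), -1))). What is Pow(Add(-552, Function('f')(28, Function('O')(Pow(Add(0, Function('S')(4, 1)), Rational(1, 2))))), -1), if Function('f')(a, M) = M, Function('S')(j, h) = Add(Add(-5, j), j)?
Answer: Add(Rational(-1629, 884522), Mul(Rational(5, 884522), Pow(3, Rational(1, 2)))) ≈ -0.0018319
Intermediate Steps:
Function('S')(j, h) = Add(-5, Mul(2, j))
Function('O')(X) = Add(9, Mul(5, Pow(Add(-3, X), -1), Add(-1, X))) (Function('O')(X) = Add(9, Mul(-1, Mul(Add(-2, -3), Mul(Add(X, -1), Pow(Add(X, -3), -1))))) = Add(9, Mul(-1, Mul(-5, Mul(Add(-1, X), Pow(Add(-3, X), -1))))) = Add(9, Mul(-1, Mul(-5, Mul(Pow(Add(-3, X), -1), Add(-1, X))))) = Add(9, Mul(-1, Mul(-5, Pow(Add(-3, X), -1), Add(-1, X)))) = Add(9, Mul(5, Pow(Add(-3, X), -1), Add(-1, X))))
Pow(Add(-552, Function('f')(28, Function('O')(Pow(Add(0, Function('S')(4, 1)), Rational(1, 2))))), -1) = Pow(Add(-552, Mul(2, Pow(Add(-3, Pow(Add(0, Add(-5, Mul(2, 4))), Rational(1, 2))), -1), Add(-16, Mul(7, Pow(Add(0, Add(-5, Mul(2, 4))), Rational(1, 2)))))), -1) = Pow(Add(-552, Mul(2, Pow(Add(-3, Pow(Add(0, Add(-5, 8)), Rational(1, 2))), -1), Add(-16, Mul(7, Pow(Add(0, Add(-5, 8)), Rational(1, 2)))))), -1) = Pow(Add(-552, Mul(2, Pow(Add(-3, Pow(Add(0, 3), Rational(1, 2))), -1), Add(-16, Mul(7, Pow(Add(0, 3), Rational(1, 2)))))), -1) = Pow(Add(-552, Mul(2, Pow(Add(-3, Pow(3, Rational(1, 2))), -1), Add(-16, Mul(7, Pow(3, Rational(1, 2)))))), -1)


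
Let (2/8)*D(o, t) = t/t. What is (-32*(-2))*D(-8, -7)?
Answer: 256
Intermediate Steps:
D(o, t) = 4 (D(o, t) = 4*(t/t) = 4*1 = 4)
(-32*(-2))*D(-8, -7) = -32*(-2)*4 = 64*4 = 256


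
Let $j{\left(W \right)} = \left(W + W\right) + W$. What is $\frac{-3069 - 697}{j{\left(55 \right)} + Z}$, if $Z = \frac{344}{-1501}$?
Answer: $- \frac{5652766}{247321} \approx -22.856$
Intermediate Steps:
$j{\left(W \right)} = 3 W$ ($j{\left(W \right)} = 2 W + W = 3 W$)
$Z = - \frac{344}{1501}$ ($Z = 344 \left(- \frac{1}{1501}\right) = - \frac{344}{1501} \approx -0.22918$)
$\frac{-3069 - 697}{j{\left(55 \right)} + Z} = \frac{-3069 - 697}{3 \cdot 55 - \frac{344}{1501}} = - \frac{3766}{165 - \frac{344}{1501}} = - \frac{3766}{\frac{247321}{1501}} = \left(-3766\right) \frac{1501}{247321} = - \frac{5652766}{247321}$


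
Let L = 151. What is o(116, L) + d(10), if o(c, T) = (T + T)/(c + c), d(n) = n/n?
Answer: 267/116 ≈ 2.3017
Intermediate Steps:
d(n) = 1
o(c, T) = T/c (o(c, T) = (2*T)/((2*c)) = (2*T)*(1/(2*c)) = T/c)
o(116, L) + d(10) = 151/116 + 1 = 267/116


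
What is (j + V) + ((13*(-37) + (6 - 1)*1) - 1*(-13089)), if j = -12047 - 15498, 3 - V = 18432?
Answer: -33361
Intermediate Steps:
V = -18429 (V = 3 - 1*18432 = 3 - 18432 = -18429)
j = -27545
(j + V) + ((13*(-37) + (6 - 1)*1) - 1*(-13089)) = (-27545 - 18429) + ((13*(-37) + (6 - 1)*1) - 1*(-13089)) = -45974 + ((-481 + 5*1) + 13089) = -45974 + ((-481 + 5) + 13089) = -45974 + (-476 + 13089) = -45974 + 12613 = -33361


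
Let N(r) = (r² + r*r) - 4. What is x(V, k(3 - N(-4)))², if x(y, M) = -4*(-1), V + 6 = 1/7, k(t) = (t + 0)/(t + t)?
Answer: 16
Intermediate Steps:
N(r) = -4 + 2*r² (N(r) = (r² + r²) - 4 = 2*r² - 4 = -4 + 2*r²)
k(t) = ½ (k(t) = t/((2*t)) = t*(1/(2*t)) = ½)
V = -41/7 (V = -6 + 1/7 = -6 + 1*(⅐) = -6 + ⅐ = -41/7 ≈ -5.8571)
x(y, M) = 4
x(V, k(3 - N(-4)))² = 4² = 16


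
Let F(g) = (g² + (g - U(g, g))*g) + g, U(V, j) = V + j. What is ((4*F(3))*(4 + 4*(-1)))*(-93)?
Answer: 0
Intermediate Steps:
F(g) = g (F(g) = (g² + (g - (g + g))*g) + g = (g² + (g - 2*g)*g) + g = (g² + (-g)*g) + g = (g² - g²) + g = 0 + g = g)
((4*F(3))*(4 + 4*(-1)))*(-93) = ((4*3)*(4 + 4*(-1)))*(-93) = (12*(4 - 4))*(-93) = (12*0)*(-93) = 0*(-93) = 0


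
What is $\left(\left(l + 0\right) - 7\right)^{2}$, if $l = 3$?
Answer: $16$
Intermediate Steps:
$\left(\left(l + 0\right) - 7\right)^{2} = \left(\left(3 + 0\right) - 7\right)^{2} = \left(3 - 7\right)^{2} = \left(-4\right)^{2} = 16$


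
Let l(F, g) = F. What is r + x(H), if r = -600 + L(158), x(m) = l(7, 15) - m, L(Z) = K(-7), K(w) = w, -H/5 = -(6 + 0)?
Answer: -630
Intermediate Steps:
H = 30 (H = -(-5)*(6 + 0) = -(-5)*6 = -5*(-6) = 30)
L(Z) = -7
x(m) = 7 - m
r = -607 (r = -600 - 7 = -607)
r + x(H) = -607 + (7 - 1*30) = -607 + (7 - 30) = -607 - 23 = -630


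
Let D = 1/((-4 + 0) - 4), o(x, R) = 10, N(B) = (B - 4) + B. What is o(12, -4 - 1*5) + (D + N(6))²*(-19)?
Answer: -74771/64 ≈ -1168.3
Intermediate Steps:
N(B) = -4 + 2*B (N(B) = (-4 + B) + B = -4 + 2*B)
D = -⅛ (D = 1/(-4 - 4) = 1/(-8) = -⅛ ≈ -0.12500)
o(12, -4 - 1*5) + (D + N(6))²*(-19) = 10 + (-⅛ + (-4 + 2*6))²*(-19) = 10 + (-⅛ + (-4 + 12))²*(-19) = 10 + (-⅛ + 8)²*(-19) = 10 + (63/8)²*(-19) = 10 + (3969/64)*(-19) = 10 - 75411/64 = -74771/64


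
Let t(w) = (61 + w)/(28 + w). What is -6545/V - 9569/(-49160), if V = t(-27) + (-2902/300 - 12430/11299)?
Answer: -544945027212481/1935210487160 ≈ -281.59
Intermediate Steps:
t(w) = (61 + w)/(28 + w)
V = 39365551/1694850 (V = (61 - 27)/(28 - 27) + (-2902/300 - 12430/11299) = 34/1 + (-2902*1/300 - 12430*1/11299) = 1*34 + (-1451/150 - 12430/11299) = 34 - 18259349/1694850 = 39365551/1694850 ≈ 23.227)
-6545/V - 9569/(-49160) = -6545/39365551/1694850 - 9569/(-49160) = -6545*1694850/39365551 - 9569*(-1/49160) = -11092793250/39365551 + 9569/49160 = -544945027212481/1935210487160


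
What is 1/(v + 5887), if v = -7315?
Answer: -1/1428 ≈ -0.00070028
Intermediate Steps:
1/(v + 5887) = 1/(-7315 + 5887) = 1/(-1428) = -1/1428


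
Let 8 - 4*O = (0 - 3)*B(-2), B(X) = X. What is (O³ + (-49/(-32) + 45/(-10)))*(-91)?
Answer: 8281/32 ≈ 258.78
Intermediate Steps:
O = ½ (O = 2 - (0 - 3)*(-2)/4 = 2 - (-3)*(-2)/4 = 2 - ¼*6 = 2 - 3/2 = ½ ≈ 0.50000)
(O³ + (-49/(-32) + 45/(-10)))*(-91) = ((½)³ + (-49/(-32) + 45/(-10)))*(-91) = (⅛ + (-49*(-1/32) + 45*(-⅒)))*(-91) = (⅛ + (49/32 - 9/2))*(-91) = (⅛ - 95/32)*(-91) = -91/32*(-91) = 8281/32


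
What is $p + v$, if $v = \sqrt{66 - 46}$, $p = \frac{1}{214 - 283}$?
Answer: $- \frac{1}{69} + 2 \sqrt{5} \approx 4.4576$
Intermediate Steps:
$p = - \frac{1}{69}$ ($p = \frac{1}{-69} = - \frac{1}{69} \approx -0.014493$)
$v = 2 \sqrt{5}$ ($v = \sqrt{20} = 2 \sqrt{5} \approx 4.4721$)
$p + v = - \frac{1}{69} + 2 \sqrt{5}$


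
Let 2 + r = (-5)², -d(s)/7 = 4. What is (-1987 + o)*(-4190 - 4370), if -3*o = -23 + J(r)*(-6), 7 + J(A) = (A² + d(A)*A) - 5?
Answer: 57352000/3 ≈ 1.9117e+7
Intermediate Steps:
d(s) = -28 (d(s) = -7*4 = -28)
r = 23 (r = -2 + (-5)² = -2 + 25 = 23)
J(A) = -12 + A² - 28*A (J(A) = -7 + ((A² - 28*A) - 5) = -7 + (-5 + A² - 28*A) = -12 + A² - 28*A)
o = -739/3 (o = -(-23 + (-12 + 23² - 28*23)*(-6))/3 = -(-23 + (-12 + 529 - 644)*(-6))/3 = -(-23 - 127*(-6))/3 = -(-23 + 762)/3 = -⅓*739 = -739/3 ≈ -246.33)
(-1987 + o)*(-4190 - 4370) = (-1987 - 739/3)*(-4190 - 4370) = -6700/3*(-8560) = 57352000/3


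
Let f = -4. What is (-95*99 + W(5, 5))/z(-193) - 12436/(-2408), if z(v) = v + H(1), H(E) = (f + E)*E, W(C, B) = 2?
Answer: 447855/8428 ≈ 53.139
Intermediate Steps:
H(E) = E*(-4 + E) (H(E) = (-4 + E)*E = E*(-4 + E))
z(v) = -3 + v (z(v) = v + 1*(-4 + 1) = v + 1*(-3) = v - 3 = -3 + v)
(-95*99 + W(5, 5))/z(-193) - 12436/(-2408) = (-95*99 + 2)/(-3 - 193) - 12436/(-2408) = (-9405 + 2)/(-196) - 12436*(-1/2408) = -9403*(-1/196) + 3109/602 = 9403/196 + 3109/602 = 447855/8428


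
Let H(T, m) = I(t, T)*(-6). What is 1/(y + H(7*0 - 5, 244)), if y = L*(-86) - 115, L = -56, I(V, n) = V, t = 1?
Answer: 1/4695 ≈ 0.00021299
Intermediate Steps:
H(T, m) = -6 (H(T, m) = 1*(-6) = -6)
y = 4701 (y = -56*(-86) - 115 = 4816 - 115 = 4701)
1/(y + H(7*0 - 5, 244)) = 1/(4701 - 6) = 1/4695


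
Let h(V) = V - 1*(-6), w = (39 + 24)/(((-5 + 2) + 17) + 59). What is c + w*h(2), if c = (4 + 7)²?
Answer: 9337/73 ≈ 127.90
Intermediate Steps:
w = 63/73 (w = 63/((-3 + 17) + 59) = 63/(14 + 59) = 63/73 ≈ 0.86301)
h(V) = 6 + V (h(V) = V + 6 = 6 + V)
c = 121 (c = 11² = 121)
c + w*h(2) = 121 + 63*(6 + 2)/73 = 121 + (63/73)*8 = 121 + 504/73 = 9337/73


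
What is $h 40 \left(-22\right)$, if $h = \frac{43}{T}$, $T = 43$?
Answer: $-880$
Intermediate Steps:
$h = 1$ ($h = \frac{43}{43} = 43 \cdot \frac{1}{43} = 1$)
$h 40 \left(-22\right) = 1 \cdot 40 \left(-22\right) = 40 \left(-22\right) = -880$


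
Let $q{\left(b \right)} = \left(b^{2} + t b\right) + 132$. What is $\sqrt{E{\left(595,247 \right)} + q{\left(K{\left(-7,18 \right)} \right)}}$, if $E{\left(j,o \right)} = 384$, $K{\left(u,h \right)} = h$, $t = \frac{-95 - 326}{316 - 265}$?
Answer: $\frac{3 \sqrt{22202}}{17} \approx 26.295$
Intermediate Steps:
$t = - \frac{421}{51} \approx -8.2549$
$q{\left(b \right)} = 132 + b^{2} - \frac{421 b}{51}$ ($q{\left(b \right)} = \left(b^{2} - \frac{421 b}{51}\right) + 132 = 132 + b^{2} - \frac{421 b}{51}$)
$\sqrt{E{\left(595,247 \right)} + q{\left(K{\left(-7,18 \right)} \right)}} = \sqrt{384 + \left(132 + 18^{2} - \frac{2526}{17}\right)} = \sqrt{384 + \left(132 + 324 - \frac{2526}{17}\right)} = \sqrt{384 + \frac{5226}{17}} = \sqrt{\frac{11754}{17}} = \frac{3 \sqrt{22202}}{17}$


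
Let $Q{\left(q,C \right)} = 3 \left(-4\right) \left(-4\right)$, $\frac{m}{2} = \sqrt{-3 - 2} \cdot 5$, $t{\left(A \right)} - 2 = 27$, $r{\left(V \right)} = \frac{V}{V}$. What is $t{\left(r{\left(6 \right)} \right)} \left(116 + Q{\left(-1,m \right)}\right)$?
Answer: $4756$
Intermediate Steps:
$r{\left(V \right)} = 1$
$t{\left(A \right)} = 29$ ($t{\left(A \right)} = 2 + 27 = 29$)
$m = 10 i \sqrt{5}$ ($m = 2 \sqrt{-3 - 2} \cdot 5 = 2 \sqrt{-5} \cdot 5 = 2 i \sqrt{5} \cdot 5 = 2 \cdot 5 i \sqrt{5} = 10 i \sqrt{5} \approx 22.361 i$)
$Q{\left(q,C \right)} = 48$ ($Q{\left(q,C \right)} = \left(-12\right) \left(-4\right) = 48$)
$t{\left(r{\left(6 \right)} \right)} \left(116 + Q{\left(-1,m \right)}\right) = 29 \left(116 + 48\right) = 29 \cdot 164 = 4756$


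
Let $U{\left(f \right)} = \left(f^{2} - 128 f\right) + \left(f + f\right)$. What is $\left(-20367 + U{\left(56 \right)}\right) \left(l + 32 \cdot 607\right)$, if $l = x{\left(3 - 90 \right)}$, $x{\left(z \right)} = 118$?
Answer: $-474616554$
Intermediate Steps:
$l = 118$
$U{\left(f \right)} = f^{2} - 126 f$ ($U{\left(f \right)} = \left(f^{2} - 128 f\right) + 2 f = f^{2} - 126 f$)
$\left(-20367 + U{\left(56 \right)}\right) \left(l + 32 \cdot 607\right) = \left(-20367 + 56 \left(-126 + 56\right)\right) \left(118 + 32 \cdot 607\right) = \left(-20367 + 56 \left(-70\right)\right) \left(118 + 19424\right) = \left(-20367 - 3920\right) 19542 = \left(-24287\right) 19542 = -474616554$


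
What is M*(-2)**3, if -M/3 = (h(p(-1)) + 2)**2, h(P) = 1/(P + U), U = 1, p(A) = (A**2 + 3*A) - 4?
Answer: 1944/25 ≈ 77.760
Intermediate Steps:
p(A) = -4 + A**2 + 3*A
h(P) = 1/(1 + P) (h(P) = 1/(P + 1) = 1/(1 + P))
M = -243/25 (M = -3*(1/(1 + (-4 + (-1)**2 + 3*(-1))) + 2)**2 = -3*(1/(1 + (-4 + 1 - 3)) + 2)**2 = -3*(1/(1 - 6) + 2)**2 = -3*(1/(-5) + 2)**2 = -3*(-1/5 + 2)**2 = -3*(9/5)**2 = -3*81/25 = -243/25 ≈ -9.7200)
M*(-2)**3 = -243/25*(-2)**3 = -243/25*(-8) = 1944/25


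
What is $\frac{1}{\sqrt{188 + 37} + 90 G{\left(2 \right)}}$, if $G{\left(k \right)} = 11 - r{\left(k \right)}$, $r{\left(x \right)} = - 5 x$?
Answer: $\frac{1}{1905} \approx 0.00052493$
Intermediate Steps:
$G{\left(k \right)} = 11 + 5 k$ ($G{\left(k \right)} = 11 - - 5 k = 11 + 5 k$)
$\frac{1}{\sqrt{188 + 37} + 90 G{\left(2 \right)}} = \frac{1}{\sqrt{188 + 37} + 90 \left(11 + 5 \cdot 2\right)} = \frac{1}{\sqrt{225} + 90 \left(11 + 10\right)} = \frac{1}{15 + 90 \cdot 21} = \frac{1}{15 + 1890} = \frac{1}{1905}$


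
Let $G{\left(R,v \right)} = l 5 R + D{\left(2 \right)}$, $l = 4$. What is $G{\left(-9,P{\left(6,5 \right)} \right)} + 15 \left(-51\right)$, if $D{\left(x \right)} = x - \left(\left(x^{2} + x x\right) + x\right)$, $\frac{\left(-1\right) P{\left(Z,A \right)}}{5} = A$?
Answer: $-953$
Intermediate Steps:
$P{\left(Z,A \right)} = - 5 A$
$D{\left(x \right)} = - 2 x^{2}$ ($D{\left(x \right)} = x - \left(\left(x^{2} + x^{2}\right) + x\right) = x - \left(2 x^{2} + x\right) = x - \left(x + 2 x^{2}\right) = - 2 x^{2}$)
$G{\left(R,v \right)} = -8 + 20 R$ ($G{\left(R,v \right)} = 4 \cdot 5 R - 2 \cdot 2^{2} = 20 R - 8 = -8 + 20 R$)
$G{\left(-9,P{\left(6,5 \right)} \right)} + 15 \left(-51\right) = \left(-8 + 20 \left(-9\right)\right) + 15 \left(-51\right) = \left(-8 - 180\right) - 765 = -188 - 765 = -953$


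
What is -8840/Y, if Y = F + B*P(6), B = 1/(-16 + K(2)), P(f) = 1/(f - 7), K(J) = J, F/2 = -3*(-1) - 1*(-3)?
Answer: -9520/13 ≈ -732.31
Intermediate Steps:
F = 12 (F = 2*(-3*(-1) - 1*(-3)) = 2*(3 + 3) = 2*6 = 12)
P(f) = 1/(-7 + f)
B = -1/14 (B = 1/(-16 + 2) = 1/(-14) = -1/14 ≈ -0.071429)
Y = 169/14 (Y = 12 - 1/(14*(-7 + 6)) = 12 - 1/14/(-1) = 12 - 1/14*(-1) = 12 + 1/14 = 169/14 ≈ 12.071)
-8840/Y = -8840/169/14 = -8840*14/169 = -9520/13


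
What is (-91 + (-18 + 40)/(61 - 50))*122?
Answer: -10858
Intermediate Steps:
(-91 + (-18 + 40)/(61 - 50))*122 = (-91 + 22/11)*122 = (-91 + 22*(1/11))*122 = (-91 + 2)*122 = -89*122 = -10858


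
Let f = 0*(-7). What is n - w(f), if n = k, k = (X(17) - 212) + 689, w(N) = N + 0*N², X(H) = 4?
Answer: 481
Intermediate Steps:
f = 0
w(N) = N (w(N) = N + 0 = N)
k = 481 (k = (4 - 212) + 689 = -208 + 689 = 481)
n = 481
n - w(f) = 481 - 1*0 = 481 + 0 = 481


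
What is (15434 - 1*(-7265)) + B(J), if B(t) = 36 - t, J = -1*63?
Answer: 22798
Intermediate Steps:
J = -63
(15434 - 1*(-7265)) + B(J) = (15434 - 1*(-7265)) + (36 - 1*(-63)) = (15434 + 7265) + (36 + 63) = 22699 + 99 = 22798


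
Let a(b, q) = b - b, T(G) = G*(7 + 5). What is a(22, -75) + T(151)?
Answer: 1812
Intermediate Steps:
T(G) = 12*G (T(G) = G*12 = 12*G)
a(b, q) = 0
a(22, -75) + T(151) = 0 + 12*151 = 0 + 1812 = 1812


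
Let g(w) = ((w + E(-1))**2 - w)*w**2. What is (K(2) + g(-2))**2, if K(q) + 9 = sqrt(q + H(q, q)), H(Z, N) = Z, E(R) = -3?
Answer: 10201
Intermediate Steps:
g(w) = w**2*((-3 + w)**2 - w) (g(w) = ((w - 3)**2 - w)*w**2 = ((-3 + w)**2 - w)*w**2 = w**2*((-3 + w)**2 - w))
K(q) = -9 + sqrt(2)*sqrt(q) (K(q) = -9 + sqrt(q + q) = -9 + sqrt(2*q) = -9 + sqrt(2)*sqrt(q))
(K(2) + g(-2))**2 = ((-9 + sqrt(2)*sqrt(2)) + (-2)**2*((-3 - 2)**2 - 1*(-2)))**2 = ((-9 + 2) + 4*((-5)**2 + 2))**2 = (-7 + 4*(25 + 2))**2 = (-7 + 4*27)**2 = (-7 + 108)**2 = 101**2 = 10201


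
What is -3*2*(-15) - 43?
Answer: 47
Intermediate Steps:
-3*2*(-15) - 43 = -6*(-15) - 43 = 90 - 43 = 47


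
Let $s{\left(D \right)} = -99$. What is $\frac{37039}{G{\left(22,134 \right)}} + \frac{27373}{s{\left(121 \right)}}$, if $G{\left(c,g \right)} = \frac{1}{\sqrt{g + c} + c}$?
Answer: $\frac{80643569}{99} + 74078 \sqrt{39} \approx 1.2772 \cdot 10^{6}$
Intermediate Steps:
$G{\left(c,g \right)} = \frac{1}{c + \sqrt{c + g}}$ ($G{\left(c,g \right)} = \frac{1}{\sqrt{c + g} + c} = \frac{1}{c + \sqrt{c + g}}$)
$\frac{37039}{G{\left(22,134 \right)}} + \frac{27373}{s{\left(121 \right)}} = \frac{37039}{\frac{1}{22 + \sqrt{22 + 134}}} + \frac{27373}{-99} = \frac{37039}{\frac{1}{22 + \sqrt{156}}} + 27373 \left(- \frac{1}{99}\right) = \frac{37039}{\frac{1}{22 + 2 \sqrt{39}}} - \frac{27373}{99} = 37039 \left(22 + 2 \sqrt{39}\right) - \frac{27373}{99} = \left(814858 + 74078 \sqrt{39}\right) - \frac{27373}{99} = \frac{80643569}{99} + 74078 \sqrt{39}$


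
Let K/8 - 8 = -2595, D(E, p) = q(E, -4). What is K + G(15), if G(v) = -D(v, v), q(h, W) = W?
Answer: -20692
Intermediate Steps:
D(E, p) = -4
K = -20696 (K = 64 + 8*(-2595) = 64 - 20760 = -20696)
G(v) = 4 (G(v) = -1*(-4) = 4)
K + G(15) = -20696 + 4 = -20692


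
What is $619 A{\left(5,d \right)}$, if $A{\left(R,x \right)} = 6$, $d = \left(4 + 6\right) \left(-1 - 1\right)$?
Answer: $3714$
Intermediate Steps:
$d = -20$ ($d = 10 \left(-2\right) = -20$)
$619 A{\left(5,d \right)} = 619 \cdot 6 = 3714$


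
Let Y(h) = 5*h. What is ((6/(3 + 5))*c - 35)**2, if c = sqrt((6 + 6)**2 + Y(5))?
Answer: 10201/16 ≈ 637.56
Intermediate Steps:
c = 13 (c = sqrt((6 + 6)**2 + 5*5) = sqrt(12**2 + 25) = sqrt(144 + 25) = sqrt(169) = 13)
((6/(3 + 5))*c - 35)**2 = ((6/(3 + 5))*13 - 35)**2 = ((6/8)*13 - 35)**2 = (((1/8)*6)*13 - 35)**2 = ((3/4)*13 - 35)**2 = (39/4 - 35)**2 = (-101/4)**2 = 10201/16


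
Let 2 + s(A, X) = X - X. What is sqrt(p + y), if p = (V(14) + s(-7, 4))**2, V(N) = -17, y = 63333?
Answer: sqrt(63694) ≈ 252.38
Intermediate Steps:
s(A, X) = -2 (s(A, X) = -2 + (X - X) = -2 + 0 = -2)
p = 361 (p = (-17 - 2)**2 = (-19)**2 = 361)
sqrt(p + y) = sqrt(361 + 63333) = sqrt(63694)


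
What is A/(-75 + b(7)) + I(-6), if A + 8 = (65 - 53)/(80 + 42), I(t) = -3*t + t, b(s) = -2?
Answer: 56846/4697 ≈ 12.103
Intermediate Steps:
I(t) = -2*t
A = -482/61 (A = -8 + (65 - 53)/(80 + 42) = -8 + 12/122 = -8 + 12*(1/122) = -8 + 6/61 = -482/61 ≈ -7.9016)
A/(-75 + b(7)) + I(-6) = -482/(61*(-75 - 2)) - 2*(-6) = -482/61/(-77) + 12 = -482/61*(-1/77) + 12 = 482/4697 + 12 = 56846/4697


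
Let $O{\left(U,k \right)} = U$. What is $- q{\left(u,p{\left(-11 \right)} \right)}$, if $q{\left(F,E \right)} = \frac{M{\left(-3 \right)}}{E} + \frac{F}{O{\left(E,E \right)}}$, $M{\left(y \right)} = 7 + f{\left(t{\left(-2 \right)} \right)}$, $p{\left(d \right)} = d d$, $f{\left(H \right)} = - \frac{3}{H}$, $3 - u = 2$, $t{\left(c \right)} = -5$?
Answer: $- \frac{43}{605} \approx -0.071074$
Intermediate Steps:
$u = 1$ ($u = 3 - 2 = 1$)
$p{\left(d \right)} = d^{2}$
$M{\left(y \right)} = \frac{38}{5}$ ($M{\left(y \right)} = 7 - \frac{3}{-5} = 7 - - \frac{3}{5} = 7 + \frac{3}{5} = \frac{38}{5}$)
$q{\left(F,E \right)} = \frac{38}{5 E} + \frac{F}{E}$
$- q{\left(u,p{\left(-11 \right)} \right)} = - \frac{\frac{38}{5} + 1}{\left(-11\right)^{2}} = - \frac{43}{121 \cdot 5} = \left(-1\right) \frac{43}{605} = - \frac{43}{605}$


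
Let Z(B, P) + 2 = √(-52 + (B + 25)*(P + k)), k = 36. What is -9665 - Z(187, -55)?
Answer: -9663 - 4*I*√255 ≈ -9663.0 - 63.875*I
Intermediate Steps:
Z(B, P) = -2 + √(-52 + (25 + B)*(36 + P)) (Z(B, P) = -2 + √(-52 + (B + 25)*(P + 36)) = -2 + √(-52 + (25 + B)*(36 + P)))
-9665 - Z(187, -55) = -9665 - (-2 + √(848 + 25*(-55) + 36*187 + 187*(-55))) = -9665 - (-2 + √(848 - 1375 + 6732 - 10285)) = -9665 - (-2 + √(-4080)) = -9665 - (-2 + 4*I*√255) = -9665 + (2 - 4*I*√255) = -9663 - 4*I*√255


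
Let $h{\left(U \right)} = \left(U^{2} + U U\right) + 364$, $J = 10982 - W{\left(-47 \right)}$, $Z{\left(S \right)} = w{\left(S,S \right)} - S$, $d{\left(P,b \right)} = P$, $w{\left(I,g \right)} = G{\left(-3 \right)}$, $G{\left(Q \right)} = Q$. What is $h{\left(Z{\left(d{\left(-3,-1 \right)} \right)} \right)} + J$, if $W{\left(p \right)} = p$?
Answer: $11393$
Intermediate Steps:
$w{\left(I,g \right)} = -3$
$Z{\left(S \right)} = -3 - S$
$J = 11029$ ($J = 10982 - -47 = 10982 + 47 = 11029$)
$h{\left(U \right)} = 364 + 2 U^{2}$ ($h{\left(U \right)} = \left(U^{2} + U^{2}\right) + 364 = 2 U^{2} + 364 = 364 + 2 U^{2}$)
$h{\left(Z{\left(d{\left(-3,-1 \right)} \right)} \right)} + J = \left(364 + 2 \left(-3 - -3\right)^{2}\right) + 11029 = \left(364 + 2 \left(-3 + 3\right)^{2}\right) + 11029 = \left(364 + 2 \cdot 0^{2}\right) + 11029 = \left(364 + 2 \cdot 0\right) + 11029 = \left(364 + 0\right) + 11029 = 364 + 11029 = 11393$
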